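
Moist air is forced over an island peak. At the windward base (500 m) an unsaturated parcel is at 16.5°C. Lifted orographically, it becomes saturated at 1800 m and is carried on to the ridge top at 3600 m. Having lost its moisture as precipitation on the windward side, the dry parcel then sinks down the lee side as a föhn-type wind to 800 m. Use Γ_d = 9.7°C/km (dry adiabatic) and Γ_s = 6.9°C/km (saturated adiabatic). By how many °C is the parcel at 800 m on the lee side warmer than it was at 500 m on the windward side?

+2.13°C

From 500 m to 1800 m (dry): cools by 9.7 × 1.3 = 12.61°C, giving 3.89°C.
From 1800 m to 3600 m (saturated): cools by 6.9 × 1.8 = 12.42°C, giving -8.53°C.
From 3600 m to 800 m (dry descent): warms by 9.7 × 2.8 = 27.16°C, giving 18.63°C.
Net change vs windward start: 18.63 − 16.5 = +2.13°C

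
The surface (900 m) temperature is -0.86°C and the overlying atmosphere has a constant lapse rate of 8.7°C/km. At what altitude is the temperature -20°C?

3100 m

Height above start = (-0.86 − (-20)) / 8.7 = 2.2 km
Altitude = 900 m + 2200 m = 3100 m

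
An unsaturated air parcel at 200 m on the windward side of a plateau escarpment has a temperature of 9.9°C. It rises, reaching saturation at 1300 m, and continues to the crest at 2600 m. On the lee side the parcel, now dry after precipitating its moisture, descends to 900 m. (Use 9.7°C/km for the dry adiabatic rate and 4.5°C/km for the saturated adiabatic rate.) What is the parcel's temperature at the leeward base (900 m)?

200–1300 m, dry: Δz = 1.1 km ⇒ ΔT = -10.67°C; T = -0.77°C
1300–2600 m, saturated: Δz = 1.3 km ⇒ ΔT = -5.85°C; T = -6.62°C
2600–900 m, dry descent: Δz = 1.7 km ⇒ ΔT = +16.49°C; T = 9.87°C

9.87°C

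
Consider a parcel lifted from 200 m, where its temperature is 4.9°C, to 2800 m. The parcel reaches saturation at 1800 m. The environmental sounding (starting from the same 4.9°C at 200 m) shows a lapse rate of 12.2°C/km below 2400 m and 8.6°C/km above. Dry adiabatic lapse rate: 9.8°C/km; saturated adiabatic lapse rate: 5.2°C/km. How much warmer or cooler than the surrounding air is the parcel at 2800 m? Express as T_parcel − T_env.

+9.4°C (parcel warmer than environment)

Parcel:
  From 200 m to 1800 m (dry): cools by 9.8 × 1.6 = 15.68°C, giving -10.78°C.
  From 1800 m to 2800 m (saturated): cools by 5.2 × 1 = 5.2°C, giving -15.98°C.
Environment:
  From 200 m to 2400 m (environment, lower layer): cools by 12.2 × 2.2 = 26.84°C, giving -21.94°C.
  From 2400 m to 2800 m (environment, upper layer): cools by 8.6 × 0.4 = 3.44°C, giving -25.38°C.
T_parcel − T_env = -15.98 − (-25.38) = +9.4°C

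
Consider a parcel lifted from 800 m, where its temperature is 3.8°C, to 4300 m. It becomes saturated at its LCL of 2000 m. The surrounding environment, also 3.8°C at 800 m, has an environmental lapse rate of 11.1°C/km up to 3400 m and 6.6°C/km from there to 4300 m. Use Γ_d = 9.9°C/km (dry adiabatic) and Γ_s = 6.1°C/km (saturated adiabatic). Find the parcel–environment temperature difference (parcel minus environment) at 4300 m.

Parcel:
  800 → 2000 m (dry, 9.9°C/km): ΔT = -9.9 × 1.2 = -11.88°C → T = -8.08°C
  2000 → 4300 m (saturated, 6.1°C/km): ΔT = -6.1 × 2.3 = -14.03°C → T = -22.11°C
Environment:
  800 → 3400 m (environment, lower layer, 11.1°C/km): ΔT = -11.1 × 2.6 = -28.86°C → T = -25.06°C
  3400 → 4300 m (environment, upper layer, 6.6°C/km): ΔT = -6.6 × 0.9 = -5.94°C → T = -31°C
T_parcel − T_env = -22.11 − (-31) = +8.89°C

+8.89°C (parcel warmer than environment)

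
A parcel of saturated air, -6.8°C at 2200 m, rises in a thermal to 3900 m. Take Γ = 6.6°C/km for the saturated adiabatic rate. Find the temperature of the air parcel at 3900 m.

Saturated adiabatic to 3900 m: -6.6 × 1.7 km = -11.22°C, so T = -18.02°C.

-18.02°C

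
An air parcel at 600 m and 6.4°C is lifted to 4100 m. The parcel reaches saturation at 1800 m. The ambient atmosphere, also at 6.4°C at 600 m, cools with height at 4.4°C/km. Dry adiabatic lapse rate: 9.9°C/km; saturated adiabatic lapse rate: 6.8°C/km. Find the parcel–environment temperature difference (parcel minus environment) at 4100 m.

-12.12°C (parcel cooler than environment)

Parcel:
  600 → 1800 m (dry, 9.9°C/km): ΔT = -9.9 × 1.2 = -11.88°C → T = -5.48°C
  1800 → 4100 m (saturated, 6.8°C/km): ΔT = -6.8 × 2.3 = -15.64°C → T = -21.12°C
Environment:
  600 → 4100 m (environment, 4.4°C/km): ΔT = -4.4 × 3.5 = -15.4°C → T = -9°C
T_parcel − T_env = -21.12 − (-9) = -12.12°C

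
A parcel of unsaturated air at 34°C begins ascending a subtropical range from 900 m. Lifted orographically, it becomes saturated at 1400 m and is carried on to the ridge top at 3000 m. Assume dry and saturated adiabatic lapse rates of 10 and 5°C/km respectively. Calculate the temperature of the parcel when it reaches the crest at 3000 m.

21°C

From 900 m to 1400 m (dry): cools by 10 × 0.5 = 5°C, giving 29°C.
From 1400 m to 3000 m (saturated): cools by 5 × 1.6 = 8°C, giving 21°C.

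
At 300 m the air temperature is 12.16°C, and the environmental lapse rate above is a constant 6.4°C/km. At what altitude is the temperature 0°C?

Height above start = (12.16 − 0) / 6.4 = 1.9 km
Altitude = 300 m + 1900 m = 2200 m

2200 m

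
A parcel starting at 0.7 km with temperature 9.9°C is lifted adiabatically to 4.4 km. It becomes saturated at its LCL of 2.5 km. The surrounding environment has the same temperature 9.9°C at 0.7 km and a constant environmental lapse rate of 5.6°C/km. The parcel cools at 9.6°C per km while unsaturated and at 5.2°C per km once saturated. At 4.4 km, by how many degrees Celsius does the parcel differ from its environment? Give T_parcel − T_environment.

-6.44°C (parcel cooler than environment)

Parcel:
  From 700 m to 2500 m (dry): cools by 9.6 × 1.8 = 17.28°C, giving -7.38°C.
  From 2500 m to 4400 m (saturated): cools by 5.2 × 1.9 = 9.88°C, giving -17.26°C.
Environment:
  From 700 m to 4400 m (environment): cools by 5.6 × 3.7 = 20.72°C, giving -10.82°C.
T_parcel − T_env = -17.26 − (-10.82) = -6.44°C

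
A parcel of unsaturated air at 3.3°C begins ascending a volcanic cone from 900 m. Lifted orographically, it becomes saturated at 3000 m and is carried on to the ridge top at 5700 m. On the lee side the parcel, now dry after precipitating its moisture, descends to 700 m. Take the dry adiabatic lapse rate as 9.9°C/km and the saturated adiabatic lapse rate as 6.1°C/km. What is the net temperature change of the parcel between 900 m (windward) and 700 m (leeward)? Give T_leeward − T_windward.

+12.24°C

900–3000 m, dry: Δz = 2.1 km ⇒ ΔT = -20.79°C; T = -17.49°C
3000–5700 m, saturated: Δz = 2.7 km ⇒ ΔT = -16.47°C; T = -33.96°C
5700–700 m, dry descent: Δz = 5 km ⇒ ΔT = +49.5°C; T = 15.54°C
Net change vs windward start: 15.54 − 3.3 = +12.24°C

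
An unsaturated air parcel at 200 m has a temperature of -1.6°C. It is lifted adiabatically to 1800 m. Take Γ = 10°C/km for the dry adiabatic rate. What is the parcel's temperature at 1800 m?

-17.6°C

From 200 m to 1800 m (dry adiabatic): cools by 10 × 1.6 = 16°C, giving -17.6°C.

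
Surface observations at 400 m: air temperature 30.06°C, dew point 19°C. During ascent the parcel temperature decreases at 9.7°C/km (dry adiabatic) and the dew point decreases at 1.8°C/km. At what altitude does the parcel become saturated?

T and T_d converge at 9.7 − 1.8 = 7.9°C per km
Height above start = (30.06 − 19) / 7.9 = 1.4 km
LCL altitude = 400 m + 1400 m = 1800 m

1800 m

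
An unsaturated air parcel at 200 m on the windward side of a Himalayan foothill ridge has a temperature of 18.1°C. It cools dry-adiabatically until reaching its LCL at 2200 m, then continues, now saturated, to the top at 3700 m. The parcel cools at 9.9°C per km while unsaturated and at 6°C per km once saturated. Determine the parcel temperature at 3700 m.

-10.7°C

From 200 m to 2200 m (dry): cools by 9.9 × 2 = 19.8°C, giving -1.7°C.
From 2200 m to 3700 m (saturated): cools by 6 × 1.5 = 9°C, giving -10.7°C.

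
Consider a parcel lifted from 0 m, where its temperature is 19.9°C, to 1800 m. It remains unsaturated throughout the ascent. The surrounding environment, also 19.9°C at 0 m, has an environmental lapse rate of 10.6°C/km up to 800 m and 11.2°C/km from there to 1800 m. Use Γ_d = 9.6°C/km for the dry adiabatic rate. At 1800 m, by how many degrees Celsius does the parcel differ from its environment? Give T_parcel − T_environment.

Parcel:
  0–1800 m, dry: Δz = 1.8 km ⇒ ΔT = -17.28°C; T = 2.62°C
Environment:
  0–800 m, environment, lower layer: Δz = 0.8 km ⇒ ΔT = -8.48°C; T = 11.42°C
  800–1800 m, environment, upper layer: Δz = 1 km ⇒ ΔT = -11.2°C; T = 0.22°C
T_parcel − T_env = 2.62 − 0.22 = +2.4°C

+2.4°C (parcel warmer than environment)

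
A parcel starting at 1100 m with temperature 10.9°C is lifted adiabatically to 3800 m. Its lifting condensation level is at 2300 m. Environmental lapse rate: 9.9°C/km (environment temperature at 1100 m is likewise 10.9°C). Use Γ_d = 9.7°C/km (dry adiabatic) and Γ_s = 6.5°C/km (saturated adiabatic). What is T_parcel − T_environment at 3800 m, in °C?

+5.34°C (parcel warmer than environment)

Parcel:
  From 1100 m to 2300 m (dry): cools by 9.7 × 1.2 = 11.64°C, giving -0.74°C.
  From 2300 m to 3800 m (saturated): cools by 6.5 × 1.5 = 9.75°C, giving -10.49°C.
Environment:
  From 1100 m to 3800 m (environment): cools by 9.9 × 2.7 = 26.73°C, giving -15.83°C.
T_parcel − T_env = -10.49 − (-15.83) = +5.34°C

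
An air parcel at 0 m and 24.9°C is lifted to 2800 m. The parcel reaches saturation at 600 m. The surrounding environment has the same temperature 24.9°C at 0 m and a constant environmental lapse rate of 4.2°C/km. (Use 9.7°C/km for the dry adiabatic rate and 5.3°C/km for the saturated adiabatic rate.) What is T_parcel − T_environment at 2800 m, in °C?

Parcel:
  0 → 600 m (dry, 9.7°C/km): ΔT = -9.7 × 0.6 = -5.82°C → T = 19.08°C
  600 → 2800 m (saturated, 5.3°C/km): ΔT = -5.3 × 2.2 = -11.66°C → T = 7.42°C
Environment:
  0 → 2800 m (environment, 4.2°C/km): ΔT = -4.2 × 2.8 = -11.76°C → T = 13.14°C
T_parcel − T_env = 7.42 − 13.14 = -5.72°C

-5.72°C (parcel cooler than environment)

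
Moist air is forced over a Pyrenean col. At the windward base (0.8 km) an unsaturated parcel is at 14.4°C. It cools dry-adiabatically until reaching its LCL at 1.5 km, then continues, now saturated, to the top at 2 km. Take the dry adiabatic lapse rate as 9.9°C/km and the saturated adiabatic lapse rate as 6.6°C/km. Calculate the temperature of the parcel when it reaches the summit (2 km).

4.17°C

800–1500 m, dry: Δz = 0.7 km ⇒ ΔT = -6.93°C; T = 7.47°C
1500–2000 m, saturated: Δz = 0.5 km ⇒ ΔT = -3.3°C; T = 4.17°C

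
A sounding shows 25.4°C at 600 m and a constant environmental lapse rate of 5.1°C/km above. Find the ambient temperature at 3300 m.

Environmental to 3300 m: -5.1 × 2.7 km = -13.77°C, so T = 11.63°C.

11.63°C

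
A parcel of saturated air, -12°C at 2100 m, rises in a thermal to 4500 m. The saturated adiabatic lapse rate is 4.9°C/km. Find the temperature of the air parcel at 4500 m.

-23.76°C

Saturated adiabatic to 4500 m: -4.9 × 2.4 km = -11.76°C, so T = -23.76°C.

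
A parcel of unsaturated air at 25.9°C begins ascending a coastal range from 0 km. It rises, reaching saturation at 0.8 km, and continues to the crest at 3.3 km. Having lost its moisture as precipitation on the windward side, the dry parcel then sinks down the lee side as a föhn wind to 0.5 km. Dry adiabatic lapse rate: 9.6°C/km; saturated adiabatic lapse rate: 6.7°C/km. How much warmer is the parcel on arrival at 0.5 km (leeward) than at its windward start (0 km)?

0 → 800 m (dry, 9.6°C/km): ΔT = -9.6 × 0.8 = -7.68°C → T = 18.22°C
800 → 3300 m (saturated, 6.7°C/km): ΔT = -6.7 × 2.5 = -16.75°C → T = 1.47°C
3300 → 500 m (dry descent, 9.6°C/km): ΔT = +9.6 × 2.8 = +26.88°C → T = 28.35°C
Net change vs windward start: 28.35 − 25.9 = +2.45°C

+2.45°C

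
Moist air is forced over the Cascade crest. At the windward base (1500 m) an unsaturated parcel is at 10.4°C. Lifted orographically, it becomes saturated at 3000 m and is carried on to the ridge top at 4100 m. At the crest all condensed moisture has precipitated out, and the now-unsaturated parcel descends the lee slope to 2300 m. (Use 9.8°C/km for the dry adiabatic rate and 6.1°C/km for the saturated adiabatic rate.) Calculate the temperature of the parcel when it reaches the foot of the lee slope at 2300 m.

From 1500 m to 3000 m (dry): cools by 9.8 × 1.5 = 14.7°C, giving -4.3°C.
From 3000 m to 4100 m (saturated): cools by 6.1 × 1.1 = 6.71°C, giving -11.01°C.
From 4100 m to 2300 m (dry descent): warms by 9.8 × 1.8 = 17.64°C, giving 6.63°C.

6.63°C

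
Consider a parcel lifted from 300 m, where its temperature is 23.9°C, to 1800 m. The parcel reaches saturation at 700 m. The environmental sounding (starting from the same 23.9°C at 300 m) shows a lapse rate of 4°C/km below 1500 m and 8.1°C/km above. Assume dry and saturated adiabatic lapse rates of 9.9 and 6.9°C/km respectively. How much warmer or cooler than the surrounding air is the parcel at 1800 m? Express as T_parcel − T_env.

Parcel:
  Dry to 700 m: -9.9 × 0.4 km = -3.96°C, so T = 19.94°C.
  Saturated to 1800 m: -6.9 × 1.1 km = -7.59°C, so T = 12.35°C.
Environment:
  Environment, lower layer to 1500 m: -4 × 1.2 km = -4.8°C, so T = 19.1°C.
  Environment, upper layer to 1800 m: -8.1 × 0.3 km = -2.43°C, so T = 16.67°C.
T_parcel − T_env = 12.35 − 16.67 = -4.32°C

-4.32°C (parcel cooler than environment)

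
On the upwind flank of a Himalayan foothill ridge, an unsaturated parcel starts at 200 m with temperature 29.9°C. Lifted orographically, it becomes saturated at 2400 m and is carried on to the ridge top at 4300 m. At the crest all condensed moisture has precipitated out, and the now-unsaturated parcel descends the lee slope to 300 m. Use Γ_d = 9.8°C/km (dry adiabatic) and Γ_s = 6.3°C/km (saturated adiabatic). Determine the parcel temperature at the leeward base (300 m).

35.57°C

200 → 2400 m (dry, 9.8°C/km): ΔT = -9.8 × 2.2 = -21.56°C → T = 8.34°C
2400 → 4300 m (saturated, 6.3°C/km): ΔT = -6.3 × 1.9 = -11.97°C → T = -3.63°C
4300 → 300 m (dry descent, 9.8°C/km): ΔT = +9.8 × 4 = +39.2°C → T = 35.57°C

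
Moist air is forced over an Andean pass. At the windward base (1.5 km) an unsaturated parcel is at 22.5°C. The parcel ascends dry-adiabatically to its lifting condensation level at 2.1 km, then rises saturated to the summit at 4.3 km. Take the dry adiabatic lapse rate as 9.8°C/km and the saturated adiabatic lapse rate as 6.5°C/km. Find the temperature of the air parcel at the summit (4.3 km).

1500 → 2100 m (dry, 9.8°C/km): ΔT = -9.8 × 0.6 = -5.88°C → T = 16.62°C
2100 → 4300 m (saturated, 6.5°C/km): ΔT = -6.5 × 2.2 = -14.3°C → T = 2.32°C

2.32°C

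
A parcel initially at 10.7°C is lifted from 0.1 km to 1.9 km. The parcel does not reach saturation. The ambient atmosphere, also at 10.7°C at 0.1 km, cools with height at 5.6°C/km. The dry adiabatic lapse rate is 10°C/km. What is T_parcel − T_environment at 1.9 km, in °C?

-7.92°C (parcel cooler than environment)

Parcel:
  From 100 m to 1900 m (dry): cools by 10 × 1.8 = 18°C, giving -7.3°C.
Environment:
  From 100 m to 1900 m (environment): cools by 5.6 × 1.8 = 10.08°C, giving 0.62°C.
T_parcel − T_env = -7.3 − 0.62 = -7.92°C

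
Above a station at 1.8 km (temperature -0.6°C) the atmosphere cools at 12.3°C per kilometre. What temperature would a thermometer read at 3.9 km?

1800–3900 m, environmental: Δz = 2.1 km ⇒ ΔT = -25.83°C; T = -26.43°C

-26.43°C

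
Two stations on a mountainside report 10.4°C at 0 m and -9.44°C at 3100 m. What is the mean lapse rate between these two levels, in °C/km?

Γ = −ΔT/Δz = (10.4 − (-9.44)) / (3100 − 0) m
  = 19.84°C / 3.1 km = 6.4°C/km

6.4°C/km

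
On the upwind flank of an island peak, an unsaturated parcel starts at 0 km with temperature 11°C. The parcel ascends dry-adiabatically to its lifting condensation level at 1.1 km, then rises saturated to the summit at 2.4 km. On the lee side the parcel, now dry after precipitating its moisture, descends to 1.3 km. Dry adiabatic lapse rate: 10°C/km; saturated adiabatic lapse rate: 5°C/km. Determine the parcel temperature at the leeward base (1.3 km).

4.5°C

Dry to 1100 m: -10 × 1.1 km = -11°C, so T = 0°C.
Saturated to 2400 m: -5 × 1.3 km = -6.5°C, so T = -6.5°C.
Dry descent to 1300 m: +10 × 1.1 km = +11°C, so T = 4.5°C.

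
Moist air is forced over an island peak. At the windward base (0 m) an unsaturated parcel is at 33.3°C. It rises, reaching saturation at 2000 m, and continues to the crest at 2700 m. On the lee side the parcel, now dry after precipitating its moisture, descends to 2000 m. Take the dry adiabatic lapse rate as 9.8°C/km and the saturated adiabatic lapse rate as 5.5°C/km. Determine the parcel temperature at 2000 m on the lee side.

0 → 2000 m (dry, 9.8°C/km): ΔT = -9.8 × 2 = -19.6°C → T = 13.7°C
2000 → 2700 m (saturated, 5.5°C/km): ΔT = -5.5 × 0.7 = -3.85°C → T = 9.85°C
2700 → 2000 m (dry descent, 9.8°C/km): ΔT = +9.8 × 0.7 = +6.86°C → T = 16.71°C

16.71°C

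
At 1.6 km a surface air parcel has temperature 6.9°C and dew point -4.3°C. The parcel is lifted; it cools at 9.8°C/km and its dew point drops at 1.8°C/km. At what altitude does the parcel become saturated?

T and T_d converge at 9.8 − 1.8 = 8°C per km
Height above start = (6.9 − (-4.3)) / 8 = 1.4 km
LCL altitude = 1600 m + 1400 m = 3000 m

3 km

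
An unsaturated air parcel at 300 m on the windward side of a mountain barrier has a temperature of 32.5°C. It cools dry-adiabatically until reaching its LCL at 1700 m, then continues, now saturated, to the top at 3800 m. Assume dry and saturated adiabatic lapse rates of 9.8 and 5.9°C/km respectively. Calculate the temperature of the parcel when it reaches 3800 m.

6.39°C

300 → 1700 m (dry, 9.8°C/km): ΔT = -9.8 × 1.4 = -13.72°C → T = 18.78°C
1700 → 3800 m (saturated, 5.9°C/km): ΔT = -5.9 × 2.1 = -12.39°C → T = 6.39°C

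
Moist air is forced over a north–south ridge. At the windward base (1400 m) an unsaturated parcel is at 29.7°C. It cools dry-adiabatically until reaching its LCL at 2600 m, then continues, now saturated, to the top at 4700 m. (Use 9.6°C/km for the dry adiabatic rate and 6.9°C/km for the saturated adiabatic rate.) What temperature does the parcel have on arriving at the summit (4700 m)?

1400 → 2600 m (dry, 9.6°C/km): ΔT = -9.6 × 1.2 = -11.52°C → T = 18.18°C
2600 → 4700 m (saturated, 6.9°C/km): ΔT = -6.9 × 2.1 = -14.49°C → T = 3.69°C

3.69°C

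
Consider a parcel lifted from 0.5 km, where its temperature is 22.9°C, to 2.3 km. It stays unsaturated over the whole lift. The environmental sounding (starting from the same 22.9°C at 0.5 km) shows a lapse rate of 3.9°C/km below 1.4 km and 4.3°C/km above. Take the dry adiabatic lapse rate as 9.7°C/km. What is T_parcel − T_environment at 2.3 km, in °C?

Parcel:
  500 → 2300 m (dry, 9.7°C/km): ΔT = -9.7 × 1.8 = -17.46°C → T = 5.44°C
Environment:
  500 → 1400 m (environment, lower layer, 3.9°C/km): ΔT = -3.9 × 0.9 = -3.51°C → T = 19.39°C
  1400 → 2300 m (environment, upper layer, 4.3°C/km): ΔT = -4.3 × 0.9 = -3.87°C → T = 15.52°C
T_parcel − T_env = 5.44 − 15.52 = -10.08°C

-10.08°C (parcel cooler than environment)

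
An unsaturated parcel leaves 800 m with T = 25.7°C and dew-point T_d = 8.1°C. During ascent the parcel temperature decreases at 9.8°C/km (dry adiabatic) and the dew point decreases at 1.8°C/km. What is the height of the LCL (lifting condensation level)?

T and T_d converge at 9.8 − 1.8 = 8°C per km
Height above start = (25.7 − 8.1) / 8 = 2.2 km
LCL altitude = 800 m + 2200 m = 3000 m

3000 m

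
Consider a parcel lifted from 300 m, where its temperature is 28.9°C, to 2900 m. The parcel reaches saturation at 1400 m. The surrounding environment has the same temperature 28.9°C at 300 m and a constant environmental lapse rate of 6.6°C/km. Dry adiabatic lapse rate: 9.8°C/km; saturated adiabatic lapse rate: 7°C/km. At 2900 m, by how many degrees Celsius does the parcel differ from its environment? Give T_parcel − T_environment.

-4.12°C (parcel cooler than environment)

Parcel:
  From 300 m to 1400 m (dry): cools by 9.8 × 1.1 = 10.78°C, giving 18.12°C.
  From 1400 m to 2900 m (saturated): cools by 7 × 1.5 = 10.5°C, giving 7.62°C.
Environment:
  From 300 m to 2900 m (environment): cools by 6.6 × 2.6 = 17.16°C, giving 11.74°C.
T_parcel − T_env = 7.62 − 11.74 = -4.12°C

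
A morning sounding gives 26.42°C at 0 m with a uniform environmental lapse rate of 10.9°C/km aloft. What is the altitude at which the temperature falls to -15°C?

Height above start = (26.42 − (-15)) / 10.9 = 3.8 km
Altitude = 0 m + 3800 m = 3800 m

3800 m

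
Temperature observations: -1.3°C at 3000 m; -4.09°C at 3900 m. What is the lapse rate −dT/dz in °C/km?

Γ = −ΔT/Δz = (-1.3 − (-4.09)) / (3900 − 3000) m
  = 2.79°C / 0.9 km = 3.1°C/km

3.1°C/km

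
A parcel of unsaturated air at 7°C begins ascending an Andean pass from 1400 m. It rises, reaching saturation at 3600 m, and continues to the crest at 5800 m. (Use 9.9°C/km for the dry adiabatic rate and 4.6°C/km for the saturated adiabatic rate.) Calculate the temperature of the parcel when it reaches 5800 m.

From 1400 m to 3600 m (dry): cools by 9.9 × 2.2 = 21.78°C, giving -14.78°C.
From 3600 m to 5800 m (saturated): cools by 4.6 × 2.2 = 10.12°C, giving -24.9°C.

-24.9°C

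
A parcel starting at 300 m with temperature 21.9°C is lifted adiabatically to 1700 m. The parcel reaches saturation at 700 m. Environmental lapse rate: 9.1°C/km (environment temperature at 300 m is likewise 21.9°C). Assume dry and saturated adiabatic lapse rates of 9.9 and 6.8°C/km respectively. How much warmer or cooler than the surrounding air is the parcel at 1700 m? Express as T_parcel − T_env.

+1.98°C (parcel warmer than environment)

Parcel:
  300–700 m, dry: Δz = 0.4 km ⇒ ΔT = -3.96°C; T = 17.94°C
  700–1700 m, saturated: Δz = 1 km ⇒ ΔT = -6.8°C; T = 11.14°C
Environment:
  300–1700 m, environment: Δz = 1.4 km ⇒ ΔT = -12.74°C; T = 9.16°C
T_parcel − T_env = 11.14 − 9.16 = +1.98°C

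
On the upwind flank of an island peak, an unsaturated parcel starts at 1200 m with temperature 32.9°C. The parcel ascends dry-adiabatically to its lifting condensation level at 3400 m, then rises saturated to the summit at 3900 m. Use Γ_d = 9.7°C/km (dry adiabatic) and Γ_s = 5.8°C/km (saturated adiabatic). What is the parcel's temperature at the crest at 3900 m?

8.66°C

From 1200 m to 3400 m (dry): cools by 9.7 × 2.2 = 21.34°C, giving 11.56°C.
From 3400 m to 3900 m (saturated): cools by 5.8 × 0.5 = 2.9°C, giving 8.66°C.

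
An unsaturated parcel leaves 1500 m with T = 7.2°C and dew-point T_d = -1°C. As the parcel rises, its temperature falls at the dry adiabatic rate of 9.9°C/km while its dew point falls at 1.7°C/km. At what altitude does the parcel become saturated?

2500 m

T and T_d converge at 9.9 − 1.7 = 8.2°C per km
Height above start = (7.2 − (-1)) / 8.2 = 1 km
LCL altitude = 1500 m + 1000 m = 2500 m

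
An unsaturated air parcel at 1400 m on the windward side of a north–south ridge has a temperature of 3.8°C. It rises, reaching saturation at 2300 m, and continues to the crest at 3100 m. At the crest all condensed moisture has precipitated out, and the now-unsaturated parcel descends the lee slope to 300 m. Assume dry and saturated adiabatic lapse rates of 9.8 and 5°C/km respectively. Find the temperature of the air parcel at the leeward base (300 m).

Dry to 2300 m: -9.8 × 0.9 km = -8.82°C, so T = -5.02°C.
Saturated to 3100 m: -5 × 0.8 km = -4°C, so T = -9.02°C.
Dry descent to 300 m: +9.8 × 2.8 km = +27.44°C, so T = 18.42°C.

18.42°C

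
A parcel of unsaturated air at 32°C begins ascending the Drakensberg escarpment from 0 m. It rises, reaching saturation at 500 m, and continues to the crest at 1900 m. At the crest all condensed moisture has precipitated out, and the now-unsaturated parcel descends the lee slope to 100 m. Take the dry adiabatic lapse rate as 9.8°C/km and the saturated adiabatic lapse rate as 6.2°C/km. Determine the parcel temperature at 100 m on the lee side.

36.06°C

0–500 m, dry: Δz = 0.5 km ⇒ ΔT = -4.9°C; T = 27.1°C
500–1900 m, saturated: Δz = 1.4 km ⇒ ΔT = -8.68°C; T = 18.42°C
1900–100 m, dry descent: Δz = 1.8 km ⇒ ΔT = +17.64°C; T = 36.06°C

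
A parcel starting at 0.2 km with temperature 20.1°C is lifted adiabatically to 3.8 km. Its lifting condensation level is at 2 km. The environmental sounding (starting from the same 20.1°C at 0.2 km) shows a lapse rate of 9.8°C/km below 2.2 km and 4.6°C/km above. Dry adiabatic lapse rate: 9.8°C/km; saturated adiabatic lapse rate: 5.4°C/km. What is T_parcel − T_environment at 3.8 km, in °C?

Parcel:
  200–2000 m, dry: Δz = 1.8 km ⇒ ΔT = -17.64°C; T = 2.46°C
  2000–3800 m, saturated: Δz = 1.8 km ⇒ ΔT = -9.72°C; T = -7.26°C
Environment:
  200–2200 m, environment, lower layer: Δz = 2 km ⇒ ΔT = -19.6°C; T = 0.5°C
  2200–3800 m, environment, upper layer: Δz = 1.6 km ⇒ ΔT = -7.36°C; T = -6.86°C
T_parcel − T_env = -7.26 − (-6.86) = -0.4°C

-0.4°C (parcel cooler than environment)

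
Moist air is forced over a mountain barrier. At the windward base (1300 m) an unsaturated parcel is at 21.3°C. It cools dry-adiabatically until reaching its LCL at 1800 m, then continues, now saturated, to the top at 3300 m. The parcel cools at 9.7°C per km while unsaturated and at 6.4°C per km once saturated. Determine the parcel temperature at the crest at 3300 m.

6.85°C

1300 → 1800 m (dry, 9.7°C/km): ΔT = -9.7 × 0.5 = -4.85°C → T = 16.45°C
1800 → 3300 m (saturated, 6.4°C/km): ΔT = -6.4 × 1.5 = -9.6°C → T = 6.85°C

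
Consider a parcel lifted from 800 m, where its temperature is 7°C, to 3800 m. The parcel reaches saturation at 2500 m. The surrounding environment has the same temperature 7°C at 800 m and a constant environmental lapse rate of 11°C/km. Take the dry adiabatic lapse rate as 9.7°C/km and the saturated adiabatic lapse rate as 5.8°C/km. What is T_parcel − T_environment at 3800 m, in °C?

Parcel:
  Dry to 2500 m: -9.7 × 1.7 km = -16.49°C, so T = -9.49°C.
  Saturated to 3800 m: -5.8 × 1.3 km = -7.54°C, so T = -17.03°C.
Environment:
  Environment to 3800 m: -11 × 3 km = -33°C, so T = -26°C.
T_parcel − T_env = -17.03 − (-26) = +8.97°C

+8.97°C (parcel warmer than environment)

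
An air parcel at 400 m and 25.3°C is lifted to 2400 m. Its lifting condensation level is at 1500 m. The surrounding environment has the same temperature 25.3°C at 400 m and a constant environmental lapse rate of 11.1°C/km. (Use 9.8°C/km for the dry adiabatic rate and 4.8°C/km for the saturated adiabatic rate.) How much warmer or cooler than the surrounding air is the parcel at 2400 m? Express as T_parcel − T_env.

Parcel:
  From 400 m to 1500 m (dry): cools by 9.8 × 1.1 = 10.78°C, giving 14.52°C.
  From 1500 m to 2400 m (saturated): cools by 4.8 × 0.9 = 4.32°C, giving 10.2°C.
Environment:
  From 400 m to 2400 m (environment): cools by 11.1 × 2 = 22.2°C, giving 3.1°C.
T_parcel − T_env = 10.2 − 3.1 = +7.1°C

+7.1°C (parcel warmer than environment)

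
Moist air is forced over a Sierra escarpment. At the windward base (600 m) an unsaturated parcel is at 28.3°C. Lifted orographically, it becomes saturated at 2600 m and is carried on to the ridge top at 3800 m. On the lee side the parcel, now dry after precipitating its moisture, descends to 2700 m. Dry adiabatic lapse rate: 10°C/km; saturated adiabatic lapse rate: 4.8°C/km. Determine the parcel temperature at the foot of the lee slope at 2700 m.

From 600 m to 2600 m (dry): cools by 10 × 2 = 20°C, giving 8.3°C.
From 2600 m to 3800 m (saturated): cools by 4.8 × 1.2 = 5.76°C, giving 2.54°C.
From 3800 m to 2700 m (dry descent): warms by 10 × 1.1 = 11°C, giving 13.54°C.

13.54°C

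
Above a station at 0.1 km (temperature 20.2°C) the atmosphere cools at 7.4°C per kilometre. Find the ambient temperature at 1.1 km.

100–1100 m, environmental: Δz = 1 km ⇒ ΔT = -7.4°C; T = 12.8°C

12.8°C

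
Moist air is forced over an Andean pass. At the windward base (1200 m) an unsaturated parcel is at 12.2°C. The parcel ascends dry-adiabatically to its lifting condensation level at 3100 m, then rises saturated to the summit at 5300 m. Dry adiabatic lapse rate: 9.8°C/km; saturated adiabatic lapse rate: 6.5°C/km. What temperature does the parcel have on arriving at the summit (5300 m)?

Dry to 3100 m: -9.8 × 1.9 km = -18.62°C, so T = -6.42°C.
Saturated to 5300 m: -6.5 × 2.2 km = -14.3°C, so T = -20.72°C.

-20.72°C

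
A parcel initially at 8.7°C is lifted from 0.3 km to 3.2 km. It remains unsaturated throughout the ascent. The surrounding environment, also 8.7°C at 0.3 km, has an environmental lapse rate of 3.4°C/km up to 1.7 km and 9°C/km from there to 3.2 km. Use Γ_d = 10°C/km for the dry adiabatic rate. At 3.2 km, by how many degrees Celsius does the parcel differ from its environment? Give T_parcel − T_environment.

Parcel:
  300–3200 m, dry: Δz = 2.9 km ⇒ ΔT = -29°C; T = -20.3°C
Environment:
  300–1700 m, environment, lower layer: Δz = 1.4 km ⇒ ΔT = -4.76°C; T = 3.94°C
  1700–3200 m, environment, upper layer: Δz = 1.5 km ⇒ ΔT = -13.5°C; T = -9.56°C
T_parcel − T_env = -20.3 − (-9.56) = -10.74°C

-10.74°C (parcel cooler than environment)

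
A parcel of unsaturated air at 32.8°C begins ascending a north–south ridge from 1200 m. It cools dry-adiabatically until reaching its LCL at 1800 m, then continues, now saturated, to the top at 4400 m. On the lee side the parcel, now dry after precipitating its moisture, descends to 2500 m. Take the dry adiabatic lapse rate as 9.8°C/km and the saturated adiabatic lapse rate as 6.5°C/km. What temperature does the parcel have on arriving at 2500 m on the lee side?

28.64°C

From 1200 m to 1800 m (dry): cools by 9.8 × 0.6 = 5.88°C, giving 26.92°C.
From 1800 m to 4400 m (saturated): cools by 6.5 × 2.6 = 16.9°C, giving 10.02°C.
From 4400 m to 2500 m (dry descent): warms by 9.8 × 1.9 = 18.62°C, giving 28.64°C.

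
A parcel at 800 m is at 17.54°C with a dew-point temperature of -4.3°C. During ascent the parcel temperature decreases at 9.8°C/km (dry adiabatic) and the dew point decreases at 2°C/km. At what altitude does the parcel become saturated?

T and T_d converge at 9.8 − 2 = 7.8°C per km
Height above start = (17.54 − (-4.3)) / 7.8 = 2.8 km
LCL altitude = 800 m + 2800 m = 3600 m

3600 m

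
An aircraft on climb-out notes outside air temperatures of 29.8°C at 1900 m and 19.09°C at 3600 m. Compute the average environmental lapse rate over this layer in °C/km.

6.3°C/km

Γ = −ΔT/Δz = (29.8 − 19.09) / (3600 − 1900) m
  = 10.71°C / 1.7 km = 6.3°C/km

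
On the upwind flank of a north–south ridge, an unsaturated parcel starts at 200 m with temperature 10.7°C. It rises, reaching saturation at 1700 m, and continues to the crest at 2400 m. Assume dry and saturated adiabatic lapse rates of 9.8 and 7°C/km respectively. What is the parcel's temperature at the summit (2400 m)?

-8.9°C

200 → 1700 m (dry, 9.8°C/km): ΔT = -9.8 × 1.5 = -14.7°C → T = -4°C
1700 → 2400 m (saturated, 7°C/km): ΔT = -7 × 0.7 = -4.9°C → T = -8.9°C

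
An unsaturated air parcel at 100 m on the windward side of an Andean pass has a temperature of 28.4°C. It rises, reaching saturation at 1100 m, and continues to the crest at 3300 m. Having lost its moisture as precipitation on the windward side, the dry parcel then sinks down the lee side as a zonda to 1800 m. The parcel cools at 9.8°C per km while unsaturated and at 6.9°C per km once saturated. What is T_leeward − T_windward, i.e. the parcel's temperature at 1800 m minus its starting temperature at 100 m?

100 → 1100 m (dry, 9.8°C/km): ΔT = -9.8 × 1 = -9.8°C → T = 18.6°C
1100 → 3300 m (saturated, 6.9°C/km): ΔT = -6.9 × 2.2 = -15.18°C → T = 3.42°C
3300 → 1800 m (dry descent, 9.8°C/km): ΔT = +9.8 × 1.5 = +14.7°C → T = 18.12°C
Net change vs windward start: 18.12 − 28.4 = -10.28°C

-10.28°C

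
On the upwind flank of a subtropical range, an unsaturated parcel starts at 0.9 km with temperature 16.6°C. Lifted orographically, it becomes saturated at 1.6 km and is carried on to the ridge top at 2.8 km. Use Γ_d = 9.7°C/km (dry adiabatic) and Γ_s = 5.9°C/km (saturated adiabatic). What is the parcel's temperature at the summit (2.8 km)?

2.73°C

Dry to 1600 m: -9.7 × 0.7 km = -6.79°C, so T = 9.81°C.
Saturated to 2800 m: -5.9 × 1.2 km = -7.08°C, so T = 2.73°C.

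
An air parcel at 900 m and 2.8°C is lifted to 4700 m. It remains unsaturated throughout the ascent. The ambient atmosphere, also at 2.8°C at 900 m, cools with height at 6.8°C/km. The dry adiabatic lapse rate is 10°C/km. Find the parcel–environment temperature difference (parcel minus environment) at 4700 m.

-12.16°C (parcel cooler than environment)

Parcel:
  Dry to 4700 m: -10 × 3.8 km = -38°C, so T = -35.2°C.
Environment:
  Environment to 4700 m: -6.8 × 3.8 km = -25.84°C, so T = -23.04°C.
T_parcel − T_env = -35.2 − (-23.04) = -12.16°C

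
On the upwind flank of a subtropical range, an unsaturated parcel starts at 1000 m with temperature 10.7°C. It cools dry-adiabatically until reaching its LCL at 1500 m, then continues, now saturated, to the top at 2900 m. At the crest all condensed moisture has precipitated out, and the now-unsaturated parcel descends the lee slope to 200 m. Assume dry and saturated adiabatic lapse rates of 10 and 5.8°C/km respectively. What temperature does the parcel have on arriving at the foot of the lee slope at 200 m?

From 1000 m to 1500 m (dry): cools by 10 × 0.5 = 5°C, giving 5.7°C.
From 1500 m to 2900 m (saturated): cools by 5.8 × 1.4 = 8.12°C, giving -2.42°C.
From 2900 m to 200 m (dry descent): warms by 10 × 2.7 = 27°C, giving 24.58°C.

24.58°C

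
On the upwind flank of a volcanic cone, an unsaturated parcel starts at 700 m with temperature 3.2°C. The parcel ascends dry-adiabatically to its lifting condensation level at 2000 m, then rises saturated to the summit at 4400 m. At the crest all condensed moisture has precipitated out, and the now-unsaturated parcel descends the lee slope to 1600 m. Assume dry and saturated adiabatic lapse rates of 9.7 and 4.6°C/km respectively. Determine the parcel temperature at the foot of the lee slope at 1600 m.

6.71°C

Dry to 2000 m: -9.7 × 1.3 km = -12.61°C, so T = -9.41°C.
Saturated to 4400 m: -4.6 × 2.4 km = -11.04°C, so T = -20.45°C.
Dry descent to 1600 m: +9.7 × 2.8 km = +27.16°C, so T = 6.71°C.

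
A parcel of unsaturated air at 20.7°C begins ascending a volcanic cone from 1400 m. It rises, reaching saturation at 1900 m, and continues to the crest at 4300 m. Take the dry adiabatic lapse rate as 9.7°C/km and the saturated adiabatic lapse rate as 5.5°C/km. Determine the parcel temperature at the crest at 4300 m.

2.65°C

Dry to 1900 m: -9.7 × 0.5 km = -4.85°C, so T = 15.85°C.
Saturated to 4300 m: -5.5 × 2.4 km = -13.2°C, so T = 2.65°C.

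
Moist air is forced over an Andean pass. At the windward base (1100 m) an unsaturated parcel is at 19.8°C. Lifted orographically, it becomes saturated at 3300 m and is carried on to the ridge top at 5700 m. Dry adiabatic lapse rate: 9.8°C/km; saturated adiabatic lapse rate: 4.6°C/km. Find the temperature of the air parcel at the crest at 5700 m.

Dry to 3300 m: -9.8 × 2.2 km = -21.56°C, so T = -1.76°C.
Saturated to 5700 m: -4.6 × 2.4 km = -11.04°C, so T = -12.8°C.

-12.8°C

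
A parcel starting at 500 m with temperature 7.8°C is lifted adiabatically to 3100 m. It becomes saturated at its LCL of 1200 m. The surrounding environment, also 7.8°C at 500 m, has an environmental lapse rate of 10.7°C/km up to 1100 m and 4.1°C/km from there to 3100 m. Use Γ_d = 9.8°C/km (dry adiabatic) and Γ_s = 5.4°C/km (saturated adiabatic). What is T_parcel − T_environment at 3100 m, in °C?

-2.5°C (parcel cooler than environment)

Parcel:
  From 500 m to 1200 m (dry): cools by 9.8 × 0.7 = 6.86°C, giving 0.94°C.
  From 1200 m to 3100 m (saturated): cools by 5.4 × 1.9 = 10.26°C, giving -9.32°C.
Environment:
  From 500 m to 1100 m (environment, lower layer): cools by 10.7 × 0.6 = 6.42°C, giving 1.38°C.
  From 1100 m to 3100 m (environment, upper layer): cools by 4.1 × 2 = 8.2°C, giving -6.82°C.
T_parcel − T_env = -9.32 − (-6.82) = -2.5°C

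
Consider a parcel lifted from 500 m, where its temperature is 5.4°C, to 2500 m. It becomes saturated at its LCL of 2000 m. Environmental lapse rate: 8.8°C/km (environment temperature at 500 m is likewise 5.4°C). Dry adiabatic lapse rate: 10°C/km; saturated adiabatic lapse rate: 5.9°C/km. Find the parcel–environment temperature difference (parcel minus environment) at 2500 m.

-0.35°C (parcel cooler than environment)

Parcel:
  500–2000 m, dry: Δz = 1.5 km ⇒ ΔT = -15°C; T = -9.6°C
  2000–2500 m, saturated: Δz = 0.5 km ⇒ ΔT = -2.95°C; T = -12.55°C
Environment:
  500–2500 m, environment: Δz = 2 km ⇒ ΔT = -17.6°C; T = -12.2°C
T_parcel − T_env = -12.55 − (-12.2) = -0.35°C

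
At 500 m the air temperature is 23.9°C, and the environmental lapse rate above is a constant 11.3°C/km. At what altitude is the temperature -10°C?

Height above start = (23.9 − (-10)) / 11.3 = 3 km
Altitude = 500 m + 3000 m = 3500 m

3500 m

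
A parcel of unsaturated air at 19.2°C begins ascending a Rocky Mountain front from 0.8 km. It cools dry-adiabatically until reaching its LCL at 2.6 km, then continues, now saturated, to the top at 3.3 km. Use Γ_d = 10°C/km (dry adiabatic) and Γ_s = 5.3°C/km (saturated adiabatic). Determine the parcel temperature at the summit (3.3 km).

Dry to 2600 m: -10 × 1.8 km = -18°C, so T = 1.2°C.
Saturated to 3300 m: -5.3 × 0.7 km = -3.71°C, so T = -2.51°C.

-2.51°C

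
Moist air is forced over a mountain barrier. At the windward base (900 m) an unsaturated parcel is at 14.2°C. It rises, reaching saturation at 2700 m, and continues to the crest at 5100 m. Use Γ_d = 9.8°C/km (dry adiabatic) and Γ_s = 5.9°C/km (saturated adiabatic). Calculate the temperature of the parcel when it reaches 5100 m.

From 900 m to 2700 m (dry): cools by 9.8 × 1.8 = 17.64°C, giving -3.44°C.
From 2700 m to 5100 m (saturated): cools by 5.9 × 2.4 = 14.16°C, giving -17.6°C.

-17.6°C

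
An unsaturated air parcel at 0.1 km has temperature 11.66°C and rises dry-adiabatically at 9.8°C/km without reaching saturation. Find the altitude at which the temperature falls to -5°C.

1.8 km

Height above start = (11.66 − (-5)) / 9.8 = 1.7 km
Altitude = 100 m + 1700 m = 1800 m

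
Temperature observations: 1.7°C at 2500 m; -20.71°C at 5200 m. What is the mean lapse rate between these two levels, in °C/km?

Γ = −ΔT/Δz = (1.7 − (-20.71)) / (5200 − 2500) m
  = 22.41°C / 2.7 km = 8.3°C/km

8.3°C/km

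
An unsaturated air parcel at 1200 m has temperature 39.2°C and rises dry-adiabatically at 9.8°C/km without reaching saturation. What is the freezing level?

Height above start = (39.2 − 0) / 9.8 = 4 km
Altitude = 1200 m + 4000 m = 5200 m

5200 m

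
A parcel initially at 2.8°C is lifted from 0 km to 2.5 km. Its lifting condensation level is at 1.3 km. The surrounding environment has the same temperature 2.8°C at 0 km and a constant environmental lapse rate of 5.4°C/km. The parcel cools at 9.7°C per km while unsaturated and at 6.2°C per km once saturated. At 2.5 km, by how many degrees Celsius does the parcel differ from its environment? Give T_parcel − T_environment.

-6.55°C (parcel cooler than environment)

Parcel:
  0 → 1300 m (dry, 9.7°C/km): ΔT = -9.7 × 1.3 = -12.61°C → T = -9.81°C
  1300 → 2500 m (saturated, 6.2°C/km): ΔT = -6.2 × 1.2 = -7.44°C → T = -17.25°C
Environment:
  0 → 2500 m (environment, 5.4°C/km): ΔT = -5.4 × 2.5 = -13.5°C → T = -10.7°C
T_parcel − T_env = -17.25 − (-10.7) = -6.55°C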